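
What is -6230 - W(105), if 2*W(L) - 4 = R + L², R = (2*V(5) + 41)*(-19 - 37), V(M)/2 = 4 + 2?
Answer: -19849/2 ≈ -9924.5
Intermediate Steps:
V(M) = 12 (V(M) = 2*(4 + 2) = 2*6 = 12)
R = -3640 (R = (2*12 + 41)*(-19 - 37) = (24 + 41)*(-56) = 65*(-56) = -3640)
W(L) = -1818 + L²/2 (W(L) = 2 + (-3640 + L²)/2 = 2 + (-1820 + L²/2) = -1818 + L²/2)
-6230 - W(105) = -6230 - (-1818 + (½)*105²) = -6230 - (-1818 + (½)*11025) = -6230 - (-1818 + 11025/2) = -6230 - 1*7389/2 = -6230 - 7389/2 = -19849/2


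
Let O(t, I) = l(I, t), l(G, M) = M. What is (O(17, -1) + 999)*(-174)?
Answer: -176784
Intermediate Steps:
O(t, I) = t
(O(17, -1) + 999)*(-174) = (17 + 999)*(-174) = 1016*(-174) = -176784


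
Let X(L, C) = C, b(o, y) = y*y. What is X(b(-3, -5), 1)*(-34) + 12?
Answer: -22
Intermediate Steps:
b(o, y) = y²
X(b(-3, -5), 1)*(-34) + 12 = 1*(-34) + 12 = -34 + 12 = -22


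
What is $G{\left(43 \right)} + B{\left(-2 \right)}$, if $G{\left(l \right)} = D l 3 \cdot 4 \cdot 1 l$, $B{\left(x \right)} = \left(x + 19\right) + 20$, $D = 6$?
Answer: $133165$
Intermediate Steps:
$B{\left(x \right)} = 39 + x$ ($B{\left(x \right)} = \left(19 + x\right) + 20 = 39 + x$)
$G{\left(l \right)} = 72 l^{2}$ ($G{\left(l \right)} = 6 l 3 \cdot 4 \cdot 1 l = 6 \cdot 3 l 4 l = 6 \cdot 12 l^{2} = 72 l^{2}$)
$G{\left(43 \right)} + B{\left(-2 \right)} = 72 \cdot 43^{2} + \left(39 - 2\right) = 72 \cdot 1849 + 37 = 133128 + 37 = 133165$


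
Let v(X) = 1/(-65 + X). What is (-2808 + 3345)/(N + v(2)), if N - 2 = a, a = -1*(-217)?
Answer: 33831/13796 ≈ 2.4522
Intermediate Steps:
a = 217
N = 219 (N = 2 + 217 = 219)
(-2808 + 3345)/(N + v(2)) = (-2808 + 3345)/(219 + 1/(-65 + 2)) = 537/(219 + 1/(-63)) = 537/(219 - 1/63) = 537/(13796/63) = 537*(63/13796) = 33831/13796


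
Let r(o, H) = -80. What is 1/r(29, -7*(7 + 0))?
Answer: -1/80 ≈ -0.012500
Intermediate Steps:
1/r(29, -7*(7 + 0)) = 1/(-80) = -1/80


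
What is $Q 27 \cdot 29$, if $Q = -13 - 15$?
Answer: $-21924$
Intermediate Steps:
$Q = -28$
$Q 27 \cdot 29 = \left(-28\right) 27 \cdot 29 = \left(-756\right) 29 = -21924$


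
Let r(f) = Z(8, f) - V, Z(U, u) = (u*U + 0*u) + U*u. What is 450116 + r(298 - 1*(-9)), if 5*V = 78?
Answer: 2275062/5 ≈ 4.5501e+5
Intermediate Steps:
Z(U, u) = 2*U*u (Z(U, u) = (U*u + 0) + U*u = U*u + U*u = 2*U*u)
V = 78/5 (V = (⅕)*78 = 78/5 ≈ 15.600)
r(f) = -78/5 + 16*f (r(f) = 2*8*f - 1*78/5 = 16*f - 78/5 = -78/5 + 16*f)
450116 + r(298 - 1*(-9)) = 450116 + (-78/5 + 16*(298 - 1*(-9))) = 450116 + (-78/5 + 16*(298 + 9)) = 450116 + (-78/5 + 16*307) = 450116 + (-78/5 + 4912) = 450116 + 24482/5 = 2275062/5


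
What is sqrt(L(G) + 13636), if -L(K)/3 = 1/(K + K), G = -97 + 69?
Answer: sqrt(10690666)/28 ≈ 116.77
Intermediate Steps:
G = -28
L(K) = -3/(2*K) (L(K) = -3/(K + K) = -3*1/(2*K) = -3/(2*K))
sqrt(L(G) + 13636) = sqrt(-3/2/(-28) + 13636) = sqrt(-3/2*(-1/28) + 13636) = sqrt(3/56 + 13636) = sqrt(763619/56) = sqrt(10690666)/28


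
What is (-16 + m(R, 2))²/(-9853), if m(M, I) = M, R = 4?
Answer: -144/9853 ≈ -0.014615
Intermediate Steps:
(-16 + m(R, 2))²/(-9853) = (-16 + 4)²/(-9853) = (-12)²*(-1/9853) = 144*(-1/9853) = -144/9853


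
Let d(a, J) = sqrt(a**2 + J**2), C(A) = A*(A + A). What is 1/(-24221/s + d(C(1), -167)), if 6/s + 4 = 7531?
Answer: -121540978/3693052333187549 - 4*sqrt(27893)/3693052333187549 ≈ -3.2911e-8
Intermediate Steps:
C(A) = 2*A**2 (C(A) = A*(2*A) = 2*A**2)
s = 2/2509 (s = 6/(-4 + 7531) = 6/7527 = 6*(1/7527) = 2/2509 ≈ 0.00079713)
d(a, J) = sqrt(J**2 + a**2)
1/(-24221/s + d(C(1), -167)) = 1/(-24221/2/2509 + sqrt((-167)**2 + (2*1**2)**2)) = 1/(-24221*2509/2 + sqrt(27889 + (2*1)**2)) = 1/(-60770489/2 + sqrt(27889 + 2**2)) = 1/(-60770489/2 + sqrt(27889 + 4)) = 1/(-60770489/2 + sqrt(27893))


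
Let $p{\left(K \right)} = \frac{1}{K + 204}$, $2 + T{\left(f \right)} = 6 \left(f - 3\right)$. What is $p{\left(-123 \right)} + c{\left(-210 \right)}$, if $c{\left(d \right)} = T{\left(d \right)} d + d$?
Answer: $\frac{21755791}{81} \approx 2.6859 \cdot 10^{5}$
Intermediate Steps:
$T{\left(f \right)} = -20 + 6 f$ ($T{\left(f \right)} = -2 + 6 \left(f - 3\right) = -2 + 6 \left(-3 + f\right) = -2 + \left(-18 + 6 f\right) = -20 + 6 f$)
$c{\left(d \right)} = d + d \left(-20 + 6 d\right)$ ($c{\left(d \right)} = \left(-20 + 6 d\right) d + d = d \left(-20 + 6 d\right) + d = d + d \left(-20 + 6 d\right)$)
$p{\left(K \right)} = \frac{1}{204 + K}$
$p{\left(-123 \right)} + c{\left(-210 \right)} = \frac{1}{204 - 123} - 210 \left(-19 + 6 \left(-210\right)\right) = \frac{1}{81} - 210 \left(-19 - 1260\right) = \frac{1}{81} - -268590 = \frac{1}{81} + 268590 = \frac{21755791}{81}$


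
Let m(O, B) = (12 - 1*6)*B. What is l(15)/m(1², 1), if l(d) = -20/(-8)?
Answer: 5/12 ≈ 0.41667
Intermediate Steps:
l(d) = 5/2 (l(d) = -20*(-⅛) = 5/2)
m(O, B) = 6*B (m(O, B) = (12 - 6)*B = 6*B)
l(15)/m(1², 1) = 5/(2*((6*1))) = (5/2)/6 = (5/2)*(⅙) = 5/12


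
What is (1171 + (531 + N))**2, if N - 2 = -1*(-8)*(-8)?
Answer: 2689600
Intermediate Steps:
N = -62 (N = 2 - 1*(-8)*(-8) = 2 + 8*(-8) = 2 - 64 = -62)
(1171 + (531 + N))**2 = (1171 + (531 - 62))**2 = (1171 + 469)**2 = 1640**2 = 2689600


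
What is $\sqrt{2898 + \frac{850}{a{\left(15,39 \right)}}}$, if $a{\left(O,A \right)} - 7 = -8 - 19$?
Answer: $\frac{\sqrt{11422}}{2} \approx 53.437$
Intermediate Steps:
$a{\left(O,A \right)} = -20$ ($a{\left(O,A \right)} = 7 - 27 = -20$)
$\sqrt{2898 + \frac{850}{a{\left(15,39 \right)}}} = \sqrt{2898 + \frac{850}{-20}} = \sqrt{2898 + 850 \left(- \frac{1}{20}\right)} = \sqrt{2898 - \frac{85}{2}} = \sqrt{\frac{5711}{2}} = \frac{\sqrt{11422}}{2}$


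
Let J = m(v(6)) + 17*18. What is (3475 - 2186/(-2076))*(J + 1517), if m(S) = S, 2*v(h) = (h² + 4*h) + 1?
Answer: 13375386101/2076 ≈ 6.4429e+6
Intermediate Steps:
v(h) = ½ + h²/2 + 2*h (v(h) = ((h² + 4*h) + 1)/2 = (1 + h² + 4*h)/2 = ½ + h²/2 + 2*h)
J = 673/2 (J = (½ + (½)*6² + 2*6) + 17*18 = (½ + (½)*36 + 12) + 306 = (½ + 18 + 12) + 306 = 61/2 + 306 = 673/2 ≈ 336.50)
(3475 - 2186/(-2076))*(J + 1517) = (3475 - 2186/(-2076))*(673/2 + 1517) = (3475 - 2186*(-1/2076))*(3707/2) = (3475 + 1093/1038)*(3707/2) = (3608143/1038)*(3707/2) = 13375386101/2076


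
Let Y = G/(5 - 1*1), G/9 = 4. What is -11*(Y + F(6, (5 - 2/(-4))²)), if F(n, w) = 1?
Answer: -110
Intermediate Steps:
G = 36 (G = 9*4 = 36)
Y = 9 (Y = 36/(5 - 1*1) = 36/(5 - 1) = 36/4 = 36*(¼) = 9)
-11*(Y + F(6, (5 - 2/(-4))²)) = -11*(9 + 1) = -11*10 = -110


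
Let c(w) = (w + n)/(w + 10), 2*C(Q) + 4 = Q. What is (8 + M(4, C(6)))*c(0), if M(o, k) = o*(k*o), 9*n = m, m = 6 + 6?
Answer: 16/5 ≈ 3.2000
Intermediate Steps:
C(Q) = -2 + Q/2
m = 12
n = 4/3 (n = (1/9)*12 = 4/3 ≈ 1.3333)
c(w) = (4/3 + w)/(10 + w) (c(w) = (w + 4/3)/(w + 10) = (4/3 + w)/(10 + w))
M(o, k) = k*o**2
(8 + M(4, C(6)))*c(0) = (8 + (-2 + (1/2)*6)*4**2)*((4/3 + 0)/(10 + 0)) = (8 + (-2 + 3)*16)*((4/3)/10) = (8 + 1*16)*((1/10)*(4/3)) = (8 + 16)*(2/15) = 24*(2/15) = 16/5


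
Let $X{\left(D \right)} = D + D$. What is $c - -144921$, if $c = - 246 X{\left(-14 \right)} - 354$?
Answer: $151455$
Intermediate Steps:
$X{\left(D \right)} = 2 D$
$c = 6534$ ($c = - 246 \cdot 2 \left(-14\right) - 354 = \left(-246\right) \left(-28\right) - 354 = 6888 - 354 = 6534$)
$c - -144921 = 6534 - -144921 = 6534 + 144921 = 151455$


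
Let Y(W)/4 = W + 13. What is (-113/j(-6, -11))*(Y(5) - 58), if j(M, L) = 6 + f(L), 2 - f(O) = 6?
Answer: -791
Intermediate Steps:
Y(W) = 52 + 4*W (Y(W) = 4*(W + 13) = 4*(13 + W) = 52 + 4*W)
f(O) = -4 (f(O) = 2 - 1*6 = 2 - 6 = -4)
j(M, L) = 2 (j(M, L) = 6 - 4 = 2)
(-113/j(-6, -11))*(Y(5) - 58) = (-113/2)*((52 + 4*5) - 58) = (-113*½)*((52 + 20) - 58) = -113*(72 - 58)/2 = -113/2*14 = -791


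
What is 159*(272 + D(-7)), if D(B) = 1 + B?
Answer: 42294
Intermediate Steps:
159*(272 + D(-7)) = 159*(272 + (1 - 7)) = 159*(272 - 6) = 159*266 = 42294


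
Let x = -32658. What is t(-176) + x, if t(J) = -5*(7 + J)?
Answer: -31813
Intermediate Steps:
t(J) = -35 - 5*J
t(-176) + x = (-35 - 5*(-176)) - 32658 = (-35 + 880) - 32658 = 845 - 32658 = -31813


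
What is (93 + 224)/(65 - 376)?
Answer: -317/311 ≈ -1.0193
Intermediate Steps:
(93 + 224)/(65 - 376) = 317/(-311) = 317*(-1/311) = -317/311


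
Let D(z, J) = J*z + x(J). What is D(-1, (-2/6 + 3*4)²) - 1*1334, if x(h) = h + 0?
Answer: -1334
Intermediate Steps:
x(h) = h
D(z, J) = J + J*z (D(z, J) = J*z + J = J + J*z)
D(-1, (-2/6 + 3*4)²) - 1*1334 = (-2/6 + 3*4)²*(1 - 1) - 1*1334 = (-2*⅙ + 12)²*0 - 1334 = (-⅓ + 12)²*0 - 1334 = (35/3)²*0 - 1334 = (1225/9)*0 - 1334 = 0 - 1334 = -1334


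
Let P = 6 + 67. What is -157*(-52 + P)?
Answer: -3297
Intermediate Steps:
P = 73
-157*(-52 + P) = -157*(-52 + 73) = -157*21 = -3297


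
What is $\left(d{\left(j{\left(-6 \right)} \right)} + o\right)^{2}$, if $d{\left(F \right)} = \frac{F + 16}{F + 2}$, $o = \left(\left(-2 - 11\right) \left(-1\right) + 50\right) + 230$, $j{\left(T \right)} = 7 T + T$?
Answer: $\frac{45630025}{529} \approx 86257.0$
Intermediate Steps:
$j{\left(T \right)} = 8 T$
$o = 293$ ($o = \left(\left(-13\right) \left(-1\right) + 50\right) + 230 = \left(13 + 50\right) + 230 = 63 + 230 = 293$)
$d{\left(F \right)} = \frac{16 + F}{2 + F}$
$\left(d{\left(j{\left(-6 \right)} \right)} + o\right)^{2} = \left(\frac{16 + 8 \left(-6\right)}{2 + 8 \left(-6\right)} + 293\right)^{2} = \left(\frac{16 - 48}{2 - 48} + 293\right)^{2} = \left(\frac{1}{-46} \left(-32\right) + 293\right)^{2} = \left(\left(- \frac{1}{46}\right) \left(-32\right) + 293\right)^{2} = \left(\frac{16}{23} + 293\right)^{2} = \left(\frac{6755}{23}\right)^{2} = \frac{45630025}{529}$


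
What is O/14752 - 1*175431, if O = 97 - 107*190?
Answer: -2587978345/14752 ≈ -1.7543e+5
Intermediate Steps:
O = -20233 (O = 97 - 20330 = -20233)
O/14752 - 1*175431 = -20233/14752 - 1*175431 = -20233*1/14752 - 175431 = -20233/14752 - 175431 = -2587978345/14752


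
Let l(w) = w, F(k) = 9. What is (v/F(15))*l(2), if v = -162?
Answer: -36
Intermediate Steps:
(v/F(15))*l(2) = (-162/9)*2 = ((⅑)*(-162))*2 = -18*2 = -36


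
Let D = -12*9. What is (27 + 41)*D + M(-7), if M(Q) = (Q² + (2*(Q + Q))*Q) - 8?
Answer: -7107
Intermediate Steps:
D = -108
M(Q) = -8 + 5*Q² (M(Q) = (Q² + (2*(2*Q))*Q) - 8 = (Q² + (4*Q)*Q) - 8 = (Q² + 4*Q²) - 8 = 5*Q² - 8 = -8 + 5*Q²)
(27 + 41)*D + M(-7) = (27 + 41)*(-108) + (-8 + 5*(-7)²) = 68*(-108) + (-8 + 5*49) = -7344 + (-8 + 245) = -7344 + 237 = -7107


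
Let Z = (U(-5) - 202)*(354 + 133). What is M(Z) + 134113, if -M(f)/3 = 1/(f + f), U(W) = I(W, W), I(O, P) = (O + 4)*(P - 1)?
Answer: 25602708155/190904 ≈ 1.3411e+5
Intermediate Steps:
I(O, P) = (-1 + P)*(4 + O) (I(O, P) = (4 + O)*(-1 + P) = (-1 + P)*(4 + O))
U(W) = -4 + W² + 3*W (U(W) = -4 - W + 4*W + W*W = -4 - W + 4*W + W² = -4 + W² + 3*W)
Z = -95452 (Z = ((-4 + (-5)² + 3*(-5)) - 202)*(354 + 133) = ((-4 + 25 - 15) - 202)*487 = (6 - 202)*487 = -196*487 = -95452)
M(f) = -3/(2*f) (M(f) = -3/(f + f) = -3*1/(2*f) = -3/(2*f))
M(Z) + 134113 = -3/2/(-95452) + 134113 = -3/2*(-1/95452) + 134113 = 3/190904 + 134113 = 25602708155/190904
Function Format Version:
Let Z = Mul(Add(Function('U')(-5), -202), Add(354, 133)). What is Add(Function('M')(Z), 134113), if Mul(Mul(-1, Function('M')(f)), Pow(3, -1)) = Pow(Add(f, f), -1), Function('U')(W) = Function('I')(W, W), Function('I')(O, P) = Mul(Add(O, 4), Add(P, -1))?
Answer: Rational(25602708155, 190904) ≈ 1.3411e+5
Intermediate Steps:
Function('I')(O, P) = Mul(Add(-1, P), Add(4, O)) (Function('I')(O, P) = Mul(Add(4, O), Add(-1, P)) = Mul(Add(-1, P), Add(4, O)))
Function('U')(W) = Add(-4, Pow(W, 2), Mul(3, W)) (Function('U')(W) = Add(-4, Mul(-1, W), Mul(4, W), Mul(W, W)) = Add(-4, Mul(-1, W), Mul(4, W), Pow(W, 2)) = Add(-4, Pow(W, 2), Mul(3, W)))
Z = -95452 (Z = Mul(Add(Add(-4, Pow(-5, 2), Mul(3, -5)), -202), Add(354, 133)) = Mul(Add(Add(-4, 25, -15), -202), 487) = Mul(Add(6, -202), 487) = Mul(-196, 487) = -95452)
Function('M')(f) = Mul(Rational(-3, 2), Pow(f, -1)) (Function('M')(f) = Mul(-3, Pow(Add(f, f), -1)) = Mul(-3, Pow(Mul(2, f), -1)) = Mul(-3, Mul(Rational(1, 2), Pow(f, -1))) = Mul(Rational(-3, 2), Pow(f, -1)))
Add(Function('M')(Z), 134113) = Add(Mul(Rational(-3, 2), Pow(-95452, -1)), 134113) = Add(Mul(Rational(-3, 2), Rational(-1, 95452)), 134113) = Add(Rational(3, 190904), 134113) = Rational(25602708155, 190904)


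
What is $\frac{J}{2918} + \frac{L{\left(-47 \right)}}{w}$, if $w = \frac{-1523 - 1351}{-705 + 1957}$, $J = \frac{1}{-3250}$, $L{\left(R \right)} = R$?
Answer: $\frac{279023535563}{13627789500} \approx 20.475$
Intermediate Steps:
$J = - \frac{1}{3250} \approx -0.00030769$
$w = - \frac{1437}{626}$ ($w = - \frac{2874}{1252} = \left(-2874\right) \frac{1}{1252} = - \frac{1437}{626} \approx -2.2955$)
$\frac{J}{2918} + \frac{L{\left(-47 \right)}}{w} = - \frac{1}{3250 \cdot 2918} - \frac{47}{- \frac{1437}{626}} = \left(- \frac{1}{3250}\right) \frac{1}{2918} - - \frac{29422}{1437} = - \frac{1}{9483500} + \frac{29422}{1437} = \frac{279023535563}{13627789500}$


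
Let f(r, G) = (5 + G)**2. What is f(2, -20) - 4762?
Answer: -4537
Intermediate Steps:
f(2, -20) - 4762 = (5 - 20)**2 - 4762 = (-15)**2 - 4762 = 225 - 4762 = -4537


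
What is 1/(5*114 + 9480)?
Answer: 1/10050 ≈ 9.9503e-5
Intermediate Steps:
1/(5*114 + 9480) = 1/(570 + 9480) = 1/10050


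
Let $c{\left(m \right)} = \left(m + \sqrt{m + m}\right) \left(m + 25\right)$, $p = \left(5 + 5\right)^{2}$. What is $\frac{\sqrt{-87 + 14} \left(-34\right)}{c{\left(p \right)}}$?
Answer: $- \frac{17 i \sqrt{73}}{6125} + \frac{17 i \sqrt{146}}{61250} \approx - 0.02036 i$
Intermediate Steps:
$p = 100$ ($p = 10^{2} = 100$)
$c{\left(m \right)} = \left(25 + m\right) \left(m + \sqrt{2} \sqrt{m}\right)$ ($c{\left(m \right)} = \left(m + \sqrt{2 m}\right) \left(25 + m\right) = \left(m + \sqrt{2} \sqrt{m}\right) \left(25 + m\right) = \left(25 + m\right) \left(m + \sqrt{2} \sqrt{m}\right)$)
$\frac{\sqrt{-87 + 14} \left(-34\right)}{c{\left(p \right)}} = \frac{\sqrt{-87 + 14} \left(-34\right)}{100^{2} + 25 \cdot 100 + \sqrt{2} \cdot 100^{\frac{3}{2}} + 25 \sqrt{2} \sqrt{100}} = \frac{\sqrt{-73} \left(-34\right)}{10000 + 2500 + \sqrt{2} \cdot 1000 + 25 \sqrt{2} \cdot 10} = \frac{i \sqrt{73} \left(-34\right)}{10000 + 2500 + 1000 \sqrt{2} + 250 \sqrt{2}} = \frac{\left(-34\right) i \sqrt{73}}{12500 + 1250 \sqrt{2}} = - \frac{34 i \sqrt{73}}{12500 + 1250 \sqrt{2}}$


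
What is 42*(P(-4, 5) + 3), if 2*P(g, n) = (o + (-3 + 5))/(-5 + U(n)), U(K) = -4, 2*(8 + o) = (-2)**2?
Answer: 406/3 ≈ 135.33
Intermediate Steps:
o = -6 (o = -8 + (1/2)*(-2)**2 = -8 + (1/2)*4 = -8 + 2 = -6)
P(g, n) = 2/9 (P(g, n) = ((-6 + (-3 + 5))/(-5 - 4))/2 = ((-6 + 2)/(-9))/2 = (-4*(-1/9))/2 = (1/2)*(4/9) = 2/9)
42*(P(-4, 5) + 3) = 42*(2/9 + 3) = 42*(29/9) = 406/3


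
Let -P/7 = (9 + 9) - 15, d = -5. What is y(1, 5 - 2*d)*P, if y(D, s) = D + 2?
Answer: -63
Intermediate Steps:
y(D, s) = 2 + D
P = -21 (P = -7*((9 + 9) - 15) = -7*(18 - 15) = -7*3 = -21)
y(1, 5 - 2*d)*P = (2 + 1)*(-21) = 3*(-21) = -63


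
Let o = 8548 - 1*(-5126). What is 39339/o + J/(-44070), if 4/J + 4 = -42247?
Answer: 12208213302821/4243501578030 ≈ 2.8769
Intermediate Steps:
J = -4/42251 (J = 4/(-4 - 42247) = 4/(-42251) = 4*(-1/42251) = -4/42251 ≈ -9.4672e-5)
o = 13674 (o = 8548 + 5126 = 13674)
39339/o + J/(-44070) = 39339/13674 - 4/42251/(-44070) = 39339*(1/13674) - 4/42251*(-1/44070) = 13113/4558 + 2/931000785 = 12208213302821/4243501578030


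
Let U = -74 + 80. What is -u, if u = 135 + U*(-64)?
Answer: 249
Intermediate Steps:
U = 6
u = -249 (u = 135 + 6*(-64) = 135 - 384 = -249)
-u = -1*(-249) = 249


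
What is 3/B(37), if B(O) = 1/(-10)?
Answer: -30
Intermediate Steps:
B(O) = -⅒
3/B(37) = 3/(-⅒) = 3*(-10) = -30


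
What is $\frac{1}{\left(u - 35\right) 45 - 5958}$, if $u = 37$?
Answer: $- \frac{1}{5868} \approx -0.00017042$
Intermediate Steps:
$\frac{1}{\left(u - 35\right) 45 - 5958} = \frac{1}{\left(37 - 35\right) 45 - 5958} = \frac{1}{2 \cdot 45 - 5958} = \frac{1}{90 - 5958} = \frac{1}{-5868} = - \frac{1}{5868}$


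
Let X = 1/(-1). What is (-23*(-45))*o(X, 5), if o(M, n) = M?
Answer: -1035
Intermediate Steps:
X = -1 (X = 1*(-1) = -1)
(-23*(-45))*o(X, 5) = -23*(-45)*(-1) = 1035*(-1) = -1035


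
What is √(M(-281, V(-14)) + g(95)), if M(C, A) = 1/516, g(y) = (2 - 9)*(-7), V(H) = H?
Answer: √3261765/258 ≈ 7.0001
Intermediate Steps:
g(y) = 49 (g(y) = -7*(-7) = 49)
M(C, A) = 1/516
√(M(-281, V(-14)) + g(95)) = √(1/516 + 49) = √(25285/516) = √3261765/258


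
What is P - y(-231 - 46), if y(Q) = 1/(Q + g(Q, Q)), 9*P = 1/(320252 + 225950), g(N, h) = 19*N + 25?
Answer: 4921333/27110736270 ≈ 0.00018153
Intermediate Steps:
g(N, h) = 25 + 19*N
P = 1/4915818 (P = 1/(9*(320252 + 225950)) = (1/9)/546202 = (1/9)*(1/546202) = 1/4915818 ≈ 2.0342e-7)
y(Q) = 1/(25 + 20*Q) (y(Q) = 1/(Q + (25 + 19*Q)) = 1/(25 + 20*Q))
P - y(-231 - 46) = 1/4915818 - 1/(5*(5 + 4*(-231 - 46))) = 1/4915818 - 1/(5*(5 + 4*(-277))) = 1/4915818 - 1/(5*(5 - 1108)) = 1/4915818 - 1/(5*(-1103)) = 1/4915818 - (-1)/(5*1103) = 1/4915818 - 1*(-1/5515) = 1/4915818 + 1/5515 = 4921333/27110736270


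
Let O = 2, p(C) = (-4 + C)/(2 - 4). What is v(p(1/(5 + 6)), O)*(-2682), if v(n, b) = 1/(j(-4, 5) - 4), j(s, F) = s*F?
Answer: 447/4 ≈ 111.75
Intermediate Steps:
j(s, F) = F*s
p(C) = 2 - C/2 (p(C) = (-4 + C)/(-2) = (-4 + C)*(-1/2) = 2 - C/2)
v(n, b) = -1/24 (v(n, b) = 1/(5*(-4) - 4) = 1/(-20 - 4) = 1/(-24) = -1/24)
v(p(1/(5 + 6)), O)*(-2682) = -1/24*(-2682) = 447/4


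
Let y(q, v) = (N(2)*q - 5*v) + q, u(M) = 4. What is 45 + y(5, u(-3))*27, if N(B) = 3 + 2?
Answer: 315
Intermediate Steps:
N(B) = 5
y(q, v) = -5*v + 6*q (y(q, v) = (5*q - 5*v) + q = (-5*v + 5*q) + q = -5*v + 6*q)
45 + y(5, u(-3))*27 = 45 + (-5*4 + 6*5)*27 = 45 + (-20 + 30)*27 = 45 + 10*27 = 45 + 270 = 315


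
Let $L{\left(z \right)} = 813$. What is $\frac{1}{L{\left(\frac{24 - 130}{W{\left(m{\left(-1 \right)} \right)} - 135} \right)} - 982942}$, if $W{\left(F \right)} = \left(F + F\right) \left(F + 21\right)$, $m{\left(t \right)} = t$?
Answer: $- \frac{1}{982129} \approx -1.0182 \cdot 10^{-6}$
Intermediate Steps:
$W{\left(F \right)} = 2 F \left(21 + F\right)$
$\frac{1}{L{\left(\frac{24 - 130}{W{\left(m{\left(-1 \right)} \right)} - 135} \right)} - 982942} = \frac{1}{813 - 982942} = \frac{1}{-982129} = - \frac{1}{982129}$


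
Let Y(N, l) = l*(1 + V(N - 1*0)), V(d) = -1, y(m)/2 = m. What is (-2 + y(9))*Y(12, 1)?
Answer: 0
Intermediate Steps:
y(m) = 2*m
Y(N, l) = 0 (Y(N, l) = l*(1 - 1) = l*0 = 0)
(-2 + y(9))*Y(12, 1) = (-2 + 2*9)*0 = (-2 + 18)*0 = 16*0 = 0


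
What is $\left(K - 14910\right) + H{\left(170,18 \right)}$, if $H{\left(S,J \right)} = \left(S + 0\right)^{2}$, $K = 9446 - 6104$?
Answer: $17332$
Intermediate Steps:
$K = 3342$ ($K = 9446 - 6104 = 3342$)
$H{\left(S,J \right)} = S^{2}$
$\left(K - 14910\right) + H{\left(170,18 \right)} = \left(3342 - 14910\right) + 170^{2} = -11568 + 28900 = 17332$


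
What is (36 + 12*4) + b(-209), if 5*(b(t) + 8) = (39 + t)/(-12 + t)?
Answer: 990/13 ≈ 76.154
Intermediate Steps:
b(t) = -8 + (39 + t)/(5*(-12 + t)) (b(t) = -8 + ((39 + t)/(-12 + t))/5 = -8 + (39 + t)/(5*(-12 + t)))
(36 + 12*4) + b(-209) = (36 + 12*4) + 3*(173 - 13*(-209))/(5*(-12 - 209)) = (36 + 48) + (⅗)*(173 + 2717)/(-221) = 84 + (⅗)*(-1/221)*2890 = 84 - 102/13 = 990/13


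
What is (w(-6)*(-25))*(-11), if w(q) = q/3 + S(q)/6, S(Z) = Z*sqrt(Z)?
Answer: -550 - 275*I*sqrt(6) ≈ -550.0 - 673.61*I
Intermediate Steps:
S(Z) = Z**(3/2)
w(q) = q/3 + q**(3/2)/6
(w(-6)*(-25))*(-11) = (((1/3)*(-6) + (-6)**(3/2)/6)*(-25))*(-11) = ((-2 + (-6*I*sqrt(6))/6)*(-25))*(-11) = ((-2 - I*sqrt(6))*(-25))*(-11) = (50 + 25*I*sqrt(6))*(-11) = -550 - 275*I*sqrt(6)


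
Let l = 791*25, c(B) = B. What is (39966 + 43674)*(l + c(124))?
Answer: 1664352360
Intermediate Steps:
l = 19775
(39966 + 43674)*(l + c(124)) = (39966 + 43674)*(19775 + 124) = 83640*19899 = 1664352360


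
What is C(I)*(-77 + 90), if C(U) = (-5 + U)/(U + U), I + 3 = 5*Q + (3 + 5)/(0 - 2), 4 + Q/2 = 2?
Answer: 208/27 ≈ 7.7037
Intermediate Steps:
Q = -4 (Q = -8 + 2*2 = -8 + 4 = -4)
I = -27 (I = -3 + (5*(-4) + (3 + 5)/(0 - 2)) = -3 + (-20 + 8/(-2)) = -3 + (-20 + 8*(-½)) = -3 + (-20 - 4) = -3 - 24 = -27)
C(U) = (-5 + U)/(2*U) (C(U) = (-5 + U)/((2*U)) = (-5 + U)*(1/(2*U)) = (-5 + U)/(2*U))
C(I)*(-77 + 90) = ((½)*(-5 - 27)/(-27))*(-77 + 90) = ((½)*(-1/27)*(-32))*13 = (16/27)*13 = 208/27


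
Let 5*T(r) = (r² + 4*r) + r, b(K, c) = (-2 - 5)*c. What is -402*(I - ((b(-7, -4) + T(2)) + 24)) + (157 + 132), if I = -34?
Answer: 179933/5 ≈ 35987.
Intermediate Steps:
b(K, c) = -7*c
T(r) = r + r²/5 (T(r) = ((r² + 4*r) + r)/5 = (r² + 5*r)/5 = r + r²/5)
-402*(I - ((b(-7, -4) + T(2)) + 24)) + (157 + 132) = -402*(-34 - ((-7*(-4) + (⅕)*2*(5 + 2)) + 24)) + (157 + 132) = -402*(-34 - ((28 + (⅕)*2*7) + 24)) + 289 = -402*(-34 - ((28 + 14/5) + 24)) + 289 = -402*(-34 - (154/5 + 24)) + 289 = -402*(-34 - 1*274/5) + 289 = -402*(-34 - 274/5) + 289 = -402*(-444/5) + 289 = 178488/5 + 289 = 179933/5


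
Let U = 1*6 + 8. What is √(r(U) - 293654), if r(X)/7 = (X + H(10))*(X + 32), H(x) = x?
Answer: I*√285926 ≈ 534.72*I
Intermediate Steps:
U = 14 (U = 6 + 8 = 14)
r(X) = 7*(10 + X)*(32 + X) (r(X) = 7*((X + 10)*(X + 32)) = 7*((10 + X)*(32 + X)) = 7*(10 + X)*(32 + X))
√(r(U) - 293654) = √((2240 + 7*14² + 294*14) - 293654) = √((2240 + 7*196 + 4116) - 293654) = √((2240 + 1372 + 4116) - 293654) = √(7728 - 293654) = √(-285926) = I*√285926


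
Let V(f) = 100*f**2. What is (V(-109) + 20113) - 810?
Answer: 1207403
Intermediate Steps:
(V(-109) + 20113) - 810 = (100*(-109)**2 + 20113) - 810 = (100*11881 + 20113) - 810 = (1188100 + 20113) - 810 = 1208213 - 810 = 1207403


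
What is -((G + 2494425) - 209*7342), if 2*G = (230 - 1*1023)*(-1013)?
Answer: -2723203/2 ≈ -1.3616e+6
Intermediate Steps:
G = 803309/2 (G = ((230 - 1*1023)*(-1013))/2 = ((230 - 1023)*(-1013))/2 = (-793*(-1013))/2 = (½)*803309 = 803309/2 ≈ 4.0165e+5)
-((G + 2494425) - 209*7342) = -((803309/2 + 2494425) - 209*7342) = -(5792159/2 - 1534478) = -1*2723203/2 = -2723203/2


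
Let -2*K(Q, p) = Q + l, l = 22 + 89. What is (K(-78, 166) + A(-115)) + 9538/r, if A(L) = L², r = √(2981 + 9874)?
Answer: 26417/2 + 9538*√12855/12855 ≈ 13293.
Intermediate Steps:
l = 111
r = √12855 ≈ 113.38
K(Q, p) = -111/2 - Q/2 (K(Q, p) = -(Q + 111)/2 = -(111 + Q)/2 = -111/2 - Q/2)
(K(-78, 166) + A(-115)) + 9538/r = ((-111/2 - ½*(-78)) + (-115)²) + 9538/(√12855) = ((-111/2 + 39) + 13225) + 9538*(√12855/12855) = (-33/2 + 13225) + 9538*√12855/12855 = 26417/2 + 9538*√12855/12855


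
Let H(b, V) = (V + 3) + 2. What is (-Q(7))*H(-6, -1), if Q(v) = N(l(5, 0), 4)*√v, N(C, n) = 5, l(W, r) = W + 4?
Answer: -20*√7 ≈ -52.915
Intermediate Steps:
l(W, r) = 4 + W
H(b, V) = 5 + V (H(b, V) = (3 + V) + 2 = 5 + V)
Q(v) = 5*√v
(-Q(7))*H(-6, -1) = (-5*√7)*(5 - 1) = -5*√7*4 = -20*√7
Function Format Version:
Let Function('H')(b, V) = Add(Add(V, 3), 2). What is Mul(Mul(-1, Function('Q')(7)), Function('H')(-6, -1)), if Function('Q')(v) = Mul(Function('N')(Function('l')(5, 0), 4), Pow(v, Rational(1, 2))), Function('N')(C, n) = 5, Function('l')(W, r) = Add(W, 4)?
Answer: Mul(-20, Pow(7, Rational(1, 2))) ≈ -52.915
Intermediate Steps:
Function('l')(W, r) = Add(4, W)
Function('H')(b, V) = Add(5, V) (Function('H')(b, V) = Add(Add(3, V), 2) = Add(5, V))
Function('Q')(v) = Mul(5, Pow(v, Rational(1, 2)))
Mul(Mul(-1, Function('Q')(7)), Function('H')(-6, -1)) = Mul(Mul(-1, Mul(5, Pow(7, Rational(1, 2)))), Add(5, -1)) = Mul(Mul(-5, Pow(7, Rational(1, 2))), 4) = Mul(-20, Pow(7, Rational(1, 2)))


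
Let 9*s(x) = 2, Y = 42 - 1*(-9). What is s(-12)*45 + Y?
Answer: 61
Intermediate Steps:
Y = 51 (Y = 42 + 9 = 51)
s(x) = 2/9 (s(x) = (⅑)*2 = 2/9)
s(-12)*45 + Y = (2/9)*45 + 51 = 10 + 51 = 61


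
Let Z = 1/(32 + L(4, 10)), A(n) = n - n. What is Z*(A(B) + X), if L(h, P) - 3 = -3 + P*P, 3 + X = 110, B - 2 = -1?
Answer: 107/132 ≈ 0.81061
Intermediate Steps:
B = 1 (B = 2 - 1 = 1)
X = 107 (X = -3 + 110 = 107)
A(n) = 0
L(h, P) = P**2 (L(h, P) = 3 + (-3 + P*P) = 3 + (-3 + P**2) = P**2)
Z = 1/132 (Z = 1/(32 + 10**2) = 1/(32 + 100) = 1/132 ≈ 0.0075758)
Z*(A(B) + X) = (0 + 107)/132 = (1/132)*107 = 107/132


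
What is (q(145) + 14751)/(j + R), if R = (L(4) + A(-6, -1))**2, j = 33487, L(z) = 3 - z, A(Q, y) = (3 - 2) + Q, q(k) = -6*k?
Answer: 1983/4789 ≈ 0.41407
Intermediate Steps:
A(Q, y) = 1 + Q
R = 36 (R = ((3 - 1*4) + (1 - 6))**2 = ((3 - 4) - 5)**2 = (-1 - 5)**2 = (-6)**2 = 36)
(q(145) + 14751)/(j + R) = (-6*145 + 14751)/(33487 + 36) = (-870 + 14751)/33523 = 13881*(1/33523) = 1983/4789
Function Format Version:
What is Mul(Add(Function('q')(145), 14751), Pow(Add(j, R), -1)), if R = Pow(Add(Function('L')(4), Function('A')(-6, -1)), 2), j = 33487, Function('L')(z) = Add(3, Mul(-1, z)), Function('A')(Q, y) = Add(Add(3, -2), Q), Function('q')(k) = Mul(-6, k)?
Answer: Rational(1983, 4789) ≈ 0.41407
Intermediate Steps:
Function('A')(Q, y) = Add(1, Q)
R = 36 (R = Pow(Add(Add(3, Mul(-1, 4)), Add(1, -6)), 2) = Pow(Add(Add(3, -4), -5), 2) = Pow(Add(-1, -5), 2) = Pow(-6, 2) = 36)
Mul(Add(Function('q')(145), 14751), Pow(Add(j, R), -1)) = Mul(Add(Mul(-6, 145), 14751), Pow(Add(33487, 36), -1)) = Mul(Add(-870, 14751), Pow(33523, -1)) = Mul(13881, Rational(1, 33523)) = Rational(1983, 4789)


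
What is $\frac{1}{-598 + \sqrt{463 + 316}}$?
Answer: $- \frac{598}{356825} - \frac{\sqrt{779}}{356825} \approx -0.0017541$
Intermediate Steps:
$\frac{1}{-598 + \sqrt{463 + 316}} = \frac{1}{-598 + \sqrt{779}}$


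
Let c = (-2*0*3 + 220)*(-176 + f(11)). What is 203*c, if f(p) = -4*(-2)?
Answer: -7502880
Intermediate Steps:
f(p) = 8
c = -36960 (c = (-2*0*3 + 220)*(-176 + 8) = (0*3 + 220)*(-168) = (0 + 220)*(-168) = 220*(-168) = -36960)
203*c = 203*(-36960) = -7502880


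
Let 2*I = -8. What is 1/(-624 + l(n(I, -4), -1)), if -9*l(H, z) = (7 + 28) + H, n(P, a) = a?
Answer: -9/5647 ≈ -0.0015938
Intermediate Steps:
I = -4 (I = (1/2)*(-8) = -4)
l(H, z) = -35/9 - H/9 (l(H, z) = -((7 + 28) + H)/9 = -(35 + H)/9 = -35/9 - H/9)
1/(-624 + l(n(I, -4), -1)) = 1/(-624 + (-35/9 - 1/9*(-4))) = 1/(-624 + (-35/9 + 4/9)) = 1/(-624 - 31/9) = 1/(-5647/9) = -9/5647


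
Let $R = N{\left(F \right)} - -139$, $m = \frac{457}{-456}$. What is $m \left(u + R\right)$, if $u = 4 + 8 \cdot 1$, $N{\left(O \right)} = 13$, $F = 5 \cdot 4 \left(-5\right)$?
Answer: $- \frac{18737}{114} \approx -164.36$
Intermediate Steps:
$F = -100$ ($F = 20 \left(-5\right) = -100$)
$m = - \frac{457}{456}$ ($m = 457 \left(- \frac{1}{456}\right) = - \frac{457}{456} \approx -1.0022$)
$R = 152$ ($R = 13 - -139 = 13 + 139 = 152$)
$u = 12$ ($u = 4 + 8 = 12$)
$m \left(u + R\right) = - \frac{457 \left(12 + 152\right)}{456} = \left(- \frac{457}{456}\right) 164 = - \frac{18737}{114}$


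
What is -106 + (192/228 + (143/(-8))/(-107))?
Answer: -1707571/16264 ≈ -104.99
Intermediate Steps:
-106 + (192/228 + (143/(-8))/(-107)) = -106 + (192*(1/228) + (143*(-⅛))*(-1/107)) = -106 + (16/19 - 143/8*(-1/107)) = -106 + (16/19 + 143/856) = -106 + 16413/16264 = -1707571/16264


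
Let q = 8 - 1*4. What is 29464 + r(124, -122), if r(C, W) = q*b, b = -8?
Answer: 29432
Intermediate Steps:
q = 4 (q = 8 - 4 = 4)
r(C, W) = -32 (r(C, W) = 4*(-8) = -32)
29464 + r(124, -122) = 29464 - 32 = 29432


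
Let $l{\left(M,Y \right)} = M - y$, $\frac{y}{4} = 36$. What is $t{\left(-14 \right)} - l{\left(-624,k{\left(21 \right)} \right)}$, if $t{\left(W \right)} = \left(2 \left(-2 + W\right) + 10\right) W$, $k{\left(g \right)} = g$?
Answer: $1076$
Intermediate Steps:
$y = 144$ ($y = 4 \cdot 36 = 144$)
$l{\left(M,Y \right)} = -144 + M$ ($l{\left(M,Y \right)} = M - 144 = -144 + M$)
$t{\left(W \right)} = W \left(6 + 2 W\right)$ ($t{\left(W \right)} = \left(\left(-4 + 2 W\right) + 10\right) W = \left(6 + 2 W\right) W = W \left(6 + 2 W\right)$)
$t{\left(-14 \right)} - l{\left(-624,k{\left(21 \right)} \right)} = 2 \left(-14\right) \left(3 - 14\right) - \left(-144 - 624\right) = 2 \left(-14\right) \left(-11\right) - -768 = 308 + 768 = 1076$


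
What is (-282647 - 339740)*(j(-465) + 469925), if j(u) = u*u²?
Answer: 62285192308900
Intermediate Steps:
j(u) = u³
(-282647 - 339740)*(j(-465) + 469925) = (-282647 - 339740)*((-465)³ + 469925) = -622387*(-100544625 + 469925) = -622387*(-100074700) = 62285192308900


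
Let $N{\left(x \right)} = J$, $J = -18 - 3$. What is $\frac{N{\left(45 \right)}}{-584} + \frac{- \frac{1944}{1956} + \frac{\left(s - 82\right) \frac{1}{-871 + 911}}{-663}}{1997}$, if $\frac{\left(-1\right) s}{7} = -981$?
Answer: $\frac{2226608803}{63017627556} \approx 0.035333$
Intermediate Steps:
$s = 6867$ ($s = \left(-7\right) \left(-981\right) = 6867$)
$J = -21$ ($J = -18 - 3 = -21$)
$N{\left(x \right)} = -21$
$\frac{N{\left(45 \right)}}{-584} + \frac{- \frac{1944}{1956} + \frac{\left(s - 82\right) \frac{1}{-871 + 911}}{-663}}{1997} = - \frac{21}{-584} + \frac{- \frac{1944}{1956} + \frac{\left(6867 - 82\right) \frac{1}{-871 + 911}}{-663}}{1997} = \left(-21\right) \left(- \frac{1}{584}\right) + \left(\left(-1944\right) \frac{1}{1956} + \frac{6785}{40} \left(- \frac{1}{663}\right)\right) \frac{1}{1997} = \frac{21}{584} + \left(- \frac{162}{163} + 6785 \cdot \frac{1}{40} \left(- \frac{1}{663}\right)\right) \frac{1}{1997} = \frac{21}{584} + \left(- \frac{162}{163} + \frac{1357}{8} \left(- \frac{1}{663}\right)\right) \frac{1}{1997} = \frac{21}{584} + \left(- \frac{162}{163} - \frac{1357}{5304}\right) \frac{1}{1997} = \frac{21}{584} - \frac{1080439}{1726510344} = \frac{2226608803}{63017627556}$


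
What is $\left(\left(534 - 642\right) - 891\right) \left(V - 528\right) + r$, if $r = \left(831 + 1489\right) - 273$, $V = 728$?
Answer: $-197753$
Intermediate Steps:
$r = 2047$ ($r = 2320 - 273 = 2047$)
$\left(\left(534 - 642\right) - 891\right) \left(V - 528\right) + r = \left(\left(534 - 642\right) - 891\right) \left(728 - 528\right) + 2047 = \left(-108 - 891\right) 200 + 2047 = \left(-999\right) 200 + 2047 = -199800 + 2047 = -197753$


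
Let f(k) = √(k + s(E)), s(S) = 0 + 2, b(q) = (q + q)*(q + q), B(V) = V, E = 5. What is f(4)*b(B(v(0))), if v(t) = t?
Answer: 0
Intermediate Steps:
b(q) = 4*q² (b(q) = (2*q)*(2*q) = 4*q²)
s(S) = 2
f(k) = √(2 + k) (f(k) = √(k + 2) = √(2 + k))
f(4)*b(B(v(0))) = √(2 + 4)*(4*0²) = √6*(4*0) = √6*0 = 0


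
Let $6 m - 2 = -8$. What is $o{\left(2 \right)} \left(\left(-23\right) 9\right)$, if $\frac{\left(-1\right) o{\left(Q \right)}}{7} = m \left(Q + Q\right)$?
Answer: $-5796$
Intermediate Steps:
$m = -1$ ($m = \frac{1}{3} + \frac{1}{6} \left(-8\right) = \frac{1}{3} - \frac{4}{3} = -1$)
$o{\left(Q \right)} = 14 Q$ ($o{\left(Q \right)} = - 7 \left(- (Q + Q)\right) = - 7 \left(- 2 Q\right) = 14 Q$)
$o{\left(2 \right)} \left(\left(-23\right) 9\right) = 14 \cdot 2 \left(\left(-23\right) 9\right) = 28 \left(-207\right) = -5796$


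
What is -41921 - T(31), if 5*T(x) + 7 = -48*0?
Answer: -209598/5 ≈ -41920.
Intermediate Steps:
T(x) = -7/5 (T(x) = -7/5 + (-48*0)/5 = -7/5 + (⅕)*0 = -7/5 + 0 = -7/5)
-41921 - T(31) = -41921 - 1*(-7/5) = -41921 + 7/5 = -209598/5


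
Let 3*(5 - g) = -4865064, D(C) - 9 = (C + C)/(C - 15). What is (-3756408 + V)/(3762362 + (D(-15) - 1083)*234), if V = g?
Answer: -426943/702256 ≈ -0.60796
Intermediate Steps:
D(C) = 9 + 2*C/(-15 + C) (D(C) = 9 + (C + C)/(C - 15) = 9 + (2*C)/(-15 + C) = 9 + 2*C/(-15 + C))
g = 1621693 (g = 5 - 1/3*(-4865064) = 5 + 1621688 = 1621693)
V = 1621693
(-3756408 + V)/(3762362 + (D(-15) - 1083)*234) = (-3756408 + 1621693)/(3762362 + ((-135 + 11*(-15))/(-15 - 15) - 1083)*234) = -2134715/(3762362 + ((-135 - 165)/(-30) - 1083)*234) = -2134715/(3762362 + (-1/30*(-300) - 1083)*234) = -2134715/(3762362 + (10 - 1083)*234) = -2134715/(3762362 - 1073*234) = -2134715/(3762362 - 251082) = -2134715/3511280 = -2134715*1/3511280 = -426943/702256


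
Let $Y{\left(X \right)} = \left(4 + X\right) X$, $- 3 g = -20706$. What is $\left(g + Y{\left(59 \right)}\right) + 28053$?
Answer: $38672$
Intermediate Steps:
$g = 6902$ ($g = \left(- \frac{1}{3}\right) \left(-20706\right) = 6902$)
$Y{\left(X \right)} = X \left(4 + X\right)$
$\left(g + Y{\left(59 \right)}\right) + 28053 = \left(6902 + 59 \left(4 + 59\right)\right) + 28053 = \left(6902 + 59 \cdot 63\right) + 28053 = \left(6902 + 3717\right) + 28053 = 10619 + 28053 = 38672$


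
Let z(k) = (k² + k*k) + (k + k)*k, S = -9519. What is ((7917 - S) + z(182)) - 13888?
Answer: 136044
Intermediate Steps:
z(k) = 4*k² (z(k) = (k² + k²) + (2*k)*k = 2*k² + 2*k² = 4*k²)
((7917 - S) + z(182)) - 13888 = ((7917 - 1*(-9519)) + 4*182²) - 13888 = ((7917 + 9519) + 4*33124) - 13888 = (17436 + 132496) - 13888 = 149932 - 13888 = 136044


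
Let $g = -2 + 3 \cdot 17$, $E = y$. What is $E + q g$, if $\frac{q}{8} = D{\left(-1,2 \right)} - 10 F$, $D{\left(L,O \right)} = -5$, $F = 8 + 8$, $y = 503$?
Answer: $-64177$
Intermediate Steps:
$F = 16$
$E = 503$
$g = 49$ ($g = -2 + 51 = 49$)
$q = -1320$ ($q = 8 \left(-5 - 160\right) = 8 \left(-165\right) = -1320$)
$E + q g = 503 - 64680 = -64177$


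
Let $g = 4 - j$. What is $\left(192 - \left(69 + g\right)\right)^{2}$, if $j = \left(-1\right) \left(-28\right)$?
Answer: $21609$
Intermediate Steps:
$j = 28$
$g = -24$ ($g = 4 - 28 = -24$)
$\left(192 - \left(69 + g\right)\right)^{2} = \left(192 - 45\right)^{2} = 147^{2} = 21609$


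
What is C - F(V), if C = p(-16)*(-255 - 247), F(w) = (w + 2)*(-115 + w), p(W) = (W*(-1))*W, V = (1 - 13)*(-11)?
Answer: 126234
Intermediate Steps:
V = 132 (V = -12*(-11) = 132)
p(W) = -W**2 (p(W) = (-W)*W = -W**2)
F(w) = (-115 + w)*(2 + w) (F(w) = (2 + w)*(-115 + w) = (-115 + w)*(2 + w))
C = 128512 (C = (-1*(-16)**2)*(-255 - 247) = -1*256*(-502) = -256*(-502) = 128512)
C - F(V) = 128512 - (-230 + 132**2 - 113*132) = 128512 - (-230 + 17424 - 14916) = 128512 - 1*2278 = 128512 - 2278 = 126234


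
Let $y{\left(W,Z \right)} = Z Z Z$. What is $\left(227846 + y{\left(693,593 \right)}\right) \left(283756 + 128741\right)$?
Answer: $86111101220391$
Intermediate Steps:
$y{\left(W,Z \right)} = Z^{3}$ ($y{\left(W,Z \right)} = Z^{2} Z = Z^{3}$)
$\left(227846 + y{\left(693,593 \right)}\right) \left(283756 + 128741\right) = \left(227846 + 593^{3}\right) \left(283756 + 128741\right) = \left(227846 + 208527857\right) 412497 = 208755703 \cdot 412497 = 86111101220391$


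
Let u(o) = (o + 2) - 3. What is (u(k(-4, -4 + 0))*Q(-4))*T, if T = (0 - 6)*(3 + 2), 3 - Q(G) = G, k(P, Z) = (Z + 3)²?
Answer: 0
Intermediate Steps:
k(P, Z) = (3 + Z)²
u(o) = -1 + o (u(o) = (2 + o) - 3 = -1 + o)
Q(G) = 3 - G
T = -30 (T = -6*5 = -30)
(u(k(-4, -4 + 0))*Q(-4))*T = ((-1 + (3 + (-4 + 0))²)*(3 - 1*(-4)))*(-30) = ((-1 + (3 - 4)²)*(3 + 4))*(-30) = ((-1 + (-1)²)*7)*(-30) = ((-1 + 1)*7)*(-30) = (0*7)*(-30) = 0*(-30) = 0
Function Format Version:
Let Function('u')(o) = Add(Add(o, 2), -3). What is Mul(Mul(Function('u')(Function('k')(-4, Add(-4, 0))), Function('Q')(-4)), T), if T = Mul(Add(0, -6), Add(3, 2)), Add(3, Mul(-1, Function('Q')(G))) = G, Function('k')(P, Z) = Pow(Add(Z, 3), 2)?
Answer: 0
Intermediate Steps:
Function('k')(P, Z) = Pow(Add(3, Z), 2)
Function('u')(o) = Add(-1, o) (Function('u')(o) = Add(Add(2, o), -3) = Add(-1, o))
Function('Q')(G) = Add(3, Mul(-1, G))
T = -30 (T = Mul(-6, 5) = -30)
Mul(Mul(Function('u')(Function('k')(-4, Add(-4, 0))), Function('Q')(-4)), T) = Mul(Mul(Add(-1, Pow(Add(3, Add(-4, 0)), 2)), Add(3, Mul(-1, -4))), -30) = Mul(Mul(Add(-1, Pow(Add(3, -4), 2)), Add(3, 4)), -30) = Mul(Mul(Add(-1, Pow(-1, 2)), 7), -30) = Mul(Mul(Add(-1, 1), 7), -30) = Mul(Mul(0, 7), -30) = Mul(0, -30) = 0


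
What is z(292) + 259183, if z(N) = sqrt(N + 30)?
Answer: 259183 + sqrt(322) ≈ 2.5920e+5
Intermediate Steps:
z(N) = sqrt(30 + N)
z(292) + 259183 = sqrt(30 + 292) + 259183 = sqrt(322) + 259183 = 259183 + sqrt(322)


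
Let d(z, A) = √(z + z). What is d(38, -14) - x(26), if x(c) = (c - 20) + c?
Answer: -32 + 2*√19 ≈ -23.282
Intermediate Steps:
d(z, A) = √2*√z (d(z, A) = √(2*z) = √2*√z)
x(c) = -20 + 2*c (x(c) = (-20 + c) + c = -20 + 2*c)
d(38, -14) - x(26) = √2*√38 - (-20 + 2*26) = 2*√19 - (-20 + 52) = 2*√19 - 1*32 = 2*√19 - 32 = -32 + 2*√19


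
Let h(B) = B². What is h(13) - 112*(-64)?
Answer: 7337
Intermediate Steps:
h(13) - 112*(-64) = 13² - 112*(-64) = 169 + 7168 = 7337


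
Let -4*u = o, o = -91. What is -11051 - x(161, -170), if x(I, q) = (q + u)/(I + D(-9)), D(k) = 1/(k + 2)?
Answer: -49769581/4504 ≈ -11050.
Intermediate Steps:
D(k) = 1/(2 + k)
u = 91/4 (u = -¼*(-91) = 91/4 ≈ 22.750)
x(I, q) = (91/4 + q)/(-⅐ + I) (x(I, q) = (q + 91/4)/(I + 1/(2 - 9)) = (91/4 + q)/(I + 1/(-7)) = (91/4 + q)/(I - ⅐) = (91/4 + q)/(-⅐ + I))
-11051 - x(161, -170) = -11051 - 7*(91 + 4*(-170))/(4*(-1 + 7*161)) = -11051 - 7*(91 - 680)/(4*(-1 + 1127)) = -11051 - 7*(-589)/(4*1126) = -11051 - 1*(-4123/4504) = -11051 + 4123/4504 = -49769581/4504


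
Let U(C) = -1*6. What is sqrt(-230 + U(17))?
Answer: 2*I*sqrt(59) ≈ 15.362*I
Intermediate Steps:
U(C) = -6
sqrt(-230 + U(17)) = sqrt(-230 - 6) = sqrt(-236) = 2*I*sqrt(59)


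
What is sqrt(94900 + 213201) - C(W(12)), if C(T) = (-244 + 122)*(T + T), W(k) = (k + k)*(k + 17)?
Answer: 169824 + sqrt(308101) ≈ 1.7038e+5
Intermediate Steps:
W(k) = 2*k*(17 + k) (W(k) = (2*k)*(17 + k) = 2*k*(17 + k))
C(T) = -244*T
sqrt(94900 + 213201) - C(W(12)) = sqrt(94900 + 213201) - (-244)*2*12*(17 + 12) = sqrt(308101) - (-244)*2*12*29 = sqrt(308101) - (-244)*696 = sqrt(308101) - 1*(-169824) = sqrt(308101) + 169824 = 169824 + sqrt(308101)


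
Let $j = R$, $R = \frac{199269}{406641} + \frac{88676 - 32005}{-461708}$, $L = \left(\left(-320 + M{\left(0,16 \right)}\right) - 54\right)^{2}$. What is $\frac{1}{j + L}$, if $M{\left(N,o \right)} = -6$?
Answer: $\frac{62583134276}{9037027575900847} \approx 6.9252 \cdot 10^{-6}$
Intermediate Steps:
$L = 144400$ ($L = \left(\left(-320 - 6\right) - 54\right)^{2} = \left(-326 - 54\right)^{2} = \left(-380\right)^{2} = 144400$)
$R = \frac{22986446447}{62583134276}$ ($R = 199269 \cdot \frac{1}{406641} + \left(88676 - 32005\right) \left(- \frac{1}{461708}\right) = \frac{66423}{135547} + 56671 \left(- \frac{1}{461708}\right) = \frac{66423}{135547} - \frac{56671}{461708} = \frac{22986446447}{62583134276} \approx 0.36729$)
$j = \frac{22986446447}{62583134276} \approx 0.36729$
$\frac{1}{j + L} = \frac{1}{\frac{22986446447}{62583134276} + 144400} = \frac{1}{\frac{9037027575900847}{62583134276}} = \frac{62583134276}{9037027575900847}$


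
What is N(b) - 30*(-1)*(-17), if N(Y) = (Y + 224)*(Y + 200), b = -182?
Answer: 246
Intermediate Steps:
N(Y) = (200 + Y)*(224 + Y) (N(Y) = (224 + Y)*(200 + Y) = (200 + Y)*(224 + Y))
N(b) - 30*(-1)*(-17) = (44800 + (-182)**2 + 424*(-182)) - 30*(-1)*(-17) = (44800 + 33124 - 77168) + 30*(-17) = 756 - 510 = 246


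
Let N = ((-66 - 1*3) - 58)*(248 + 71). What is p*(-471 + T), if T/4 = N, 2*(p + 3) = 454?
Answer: -36405152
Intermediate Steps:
p = 224 (p = -3 + (½)*454 = -3 + 227 = 224)
N = -40513 (N = ((-66 - 3) - 58)*319 = (-69 - 58)*319 = -127*319 = -40513)
T = -162052 (T = 4*(-40513) = -162052)
p*(-471 + T) = 224*(-471 - 162052) = 224*(-162523) = -36405152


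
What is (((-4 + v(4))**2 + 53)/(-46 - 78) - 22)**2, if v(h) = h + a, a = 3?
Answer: 2025/4 ≈ 506.25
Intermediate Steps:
v(h) = 3 + h (v(h) = h + 3 = 3 + h)
(((-4 + v(4))**2 + 53)/(-46 - 78) - 22)**2 = (((-4 + (3 + 4))**2 + 53)/(-46 - 78) - 22)**2 = (((-4 + 7)**2 + 53)/(-124) - 22)**2 = ((3**2 + 53)*(-1/124) - 22)**2 = ((9 + 53)*(-1/124) - 22)**2 = (62*(-1/124) - 22)**2 = (-1/2 - 22)**2 = (-45/2)**2 = 2025/4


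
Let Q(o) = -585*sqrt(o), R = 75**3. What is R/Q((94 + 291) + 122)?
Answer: -3125*sqrt(3)/169 ≈ -32.028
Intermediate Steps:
R = 421875
R/Q((94 + 291) + 122) = 421875/((-585*sqrt((94 + 291) + 122))) = 421875/((-585*sqrt(385 + 122))) = 421875/((-7605*sqrt(3))) = 421875*(-sqrt(3)/22815) = -3125*sqrt(3)/169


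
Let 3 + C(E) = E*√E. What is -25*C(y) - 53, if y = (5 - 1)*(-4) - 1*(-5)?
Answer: 22 + 275*I*√11 ≈ 22.0 + 912.07*I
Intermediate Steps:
y = -11 (y = 4*(-4) + 5 = -16 + 5 = -11)
C(E) = -3 + E^(3/2) (C(E) = -3 + E*√E = -3 + E^(3/2))
-25*C(y) - 53 = -25*(-3 + (-11)^(3/2)) - 53 = -25*(-3 - 11*I*√11) - 53 = (75 + 275*I*√11) - 53 = 22 + 275*I*√11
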